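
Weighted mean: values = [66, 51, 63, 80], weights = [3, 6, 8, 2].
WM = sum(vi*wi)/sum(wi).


Numerator = 66*3 + 51*6 + 63*8 + 80*2 = 1168
Denominator = 3 + 6 + 8 + 2 = 19
WM = 1168/19 = 61.4737

WM = 61.4737


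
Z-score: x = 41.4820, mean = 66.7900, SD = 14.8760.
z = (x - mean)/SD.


z = (41.4820 - 66.7900)/14.8760
= -25.3080/14.8760
= -1.7013

z = -1.7013


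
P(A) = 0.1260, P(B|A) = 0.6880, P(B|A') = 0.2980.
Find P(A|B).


P(B) = P(B|A)*P(A) + P(B|A')*P(A')
= 0.6880*0.1260 + 0.2980*0.8740
= 0.086688 + 0.260452 = 0.347140
P(A|B) = 0.086688/0.347140 = 0.2497

P(A|B) = 0.2497


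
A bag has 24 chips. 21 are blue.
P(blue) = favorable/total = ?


P = 21/24 = 0.8750

P = 0.8750


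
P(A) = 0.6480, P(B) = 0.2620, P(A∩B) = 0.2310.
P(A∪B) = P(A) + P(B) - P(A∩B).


P(A∪B) = 0.6480 + 0.2620 - 0.2310
= 0.9100 - 0.2310
= 0.6790

P(A∪B) = 0.6790


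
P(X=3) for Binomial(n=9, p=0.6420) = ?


C(9,3) = 84
p^3 = 0.264609
(1-p)^6 = 0.002105
P = 84 * 0.264609 * 0.002105 = 0.0468

P(X=3) = 0.0468


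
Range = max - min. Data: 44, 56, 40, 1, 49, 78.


Max = 78, Min = 1
Range = 78 - 1 = 77

Range = 77


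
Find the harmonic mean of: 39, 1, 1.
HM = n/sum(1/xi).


Sum of reciprocals = 1/39 + 1/1 + 1/1 = 2.025641
HM = 3/2.025641 = 1.4810

HM = 1.4810


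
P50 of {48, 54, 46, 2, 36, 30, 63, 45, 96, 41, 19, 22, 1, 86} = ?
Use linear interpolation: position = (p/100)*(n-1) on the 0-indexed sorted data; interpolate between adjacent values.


Sorted: 1, 2, 19, 22, 30, 36, 41, 45, 46, 48, 54, 63, 86, 96
n = 14
Index = 50/100 * 13 = 6.5000
Lower = data[6] = 41, Upper = data[7] = 45
P50 = 41 + 0.5000*(4) = 43.0000

P50 = 43.0000


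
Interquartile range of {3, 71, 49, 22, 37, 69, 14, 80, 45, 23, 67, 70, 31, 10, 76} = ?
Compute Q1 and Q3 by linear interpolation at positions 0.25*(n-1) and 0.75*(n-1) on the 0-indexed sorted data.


Sorted: 3, 10, 14, 22, 23, 31, 37, 45, 49, 67, 69, 70, 71, 76, 80
Q1 (25th %ile) = 22.5000
Q3 (75th %ile) = 69.5000
IQR = 69.5000 - 22.5000 = 47.0000

IQR = 47.0000


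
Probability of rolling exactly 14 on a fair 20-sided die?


Favorable outcomes (roll = 14): 1
Total outcomes = 20
P = 1/20 = 0.0500

P = 0.0500


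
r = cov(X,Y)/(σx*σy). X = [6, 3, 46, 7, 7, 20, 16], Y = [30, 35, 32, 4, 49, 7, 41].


Mean X = 15.0000, Mean Y = 28.2857
SD X = 13.835771, SD Y = 15.562907
Cov = -6.571429
r = -6.571429/(13.835771*15.562907) = -0.0305

r = -0.0305


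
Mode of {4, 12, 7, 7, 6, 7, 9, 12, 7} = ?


Frequencies: 4:1, 6:1, 7:4, 9:1, 12:2
Max frequency = 4
Mode = 7

Mode = 7


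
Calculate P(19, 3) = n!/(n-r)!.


P(19,3) = 19!/16!
= 121645100408832000/20922789888000
= 5814

P(19,3) = 5814


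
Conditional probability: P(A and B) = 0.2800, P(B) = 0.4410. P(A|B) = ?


P(A|B) = 0.2800/0.4410 = 0.6349

P(A|B) = 0.6349


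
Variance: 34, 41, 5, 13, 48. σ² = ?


Mean = 28.2000
Squared deviations: 33.6400, 163.8400, 538.2400, 231.0400, 392.0400
Sum = 1358.8000
Variance = 1358.8000/5 = 271.7600

Variance = 271.7600


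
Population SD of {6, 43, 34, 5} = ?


Mean = 22.0000
Variance = 282.5000
SD = sqrt(282.5000) = 16.8077

SD = 16.8077


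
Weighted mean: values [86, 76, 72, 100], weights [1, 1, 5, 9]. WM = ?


Numerator = 86*1 + 76*1 + 72*5 + 100*9 = 1422
Denominator = 1 + 1 + 5 + 9 = 16
WM = 1422/16 = 88.8750

WM = 88.8750


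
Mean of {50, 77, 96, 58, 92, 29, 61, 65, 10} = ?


Sum = 50 + 77 + 96 + 58 + 92 + 29 + 61 + 65 + 10 = 538
n = 9
Mean = 538/9 = 59.7778

Mean = 59.7778


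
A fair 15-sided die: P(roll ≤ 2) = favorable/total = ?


Favorable outcomes (roll ≤ 2): 2
Total outcomes = 15
P = 2/15 = 0.1333

P = 0.1333


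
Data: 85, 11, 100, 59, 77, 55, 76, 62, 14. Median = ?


Sorted: 11, 14, 55, 59, 62, 76, 77, 85, 100
n = 9 (odd)
Middle value = 62

Median = 62


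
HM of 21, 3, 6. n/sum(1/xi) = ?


Sum of reciprocals = 1/21 + 1/3 + 1/6 = 0.547619
HM = 3/0.547619 = 5.4783

HM = 5.4783


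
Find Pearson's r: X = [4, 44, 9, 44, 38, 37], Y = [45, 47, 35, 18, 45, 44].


Mean X = 29.3333, Mean Y = 39.0000
SD X = 16.428295, SD Y = 10.148892
Cov = -28.500000
r = -28.500000/(16.428295*10.148892) = -0.1709

r = -0.1709


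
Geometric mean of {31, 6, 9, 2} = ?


Product = 31 × 6 × 9 × 2 = 3348
GM = 3348^(1/4) = 7.6067

GM = 7.6067


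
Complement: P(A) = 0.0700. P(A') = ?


P(not A) = 1 - 0.0700 = 0.9300

P(not A) = 0.9300


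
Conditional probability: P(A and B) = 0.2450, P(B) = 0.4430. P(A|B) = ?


P(A|B) = 0.2450/0.4430 = 0.5530

P(A|B) = 0.5530


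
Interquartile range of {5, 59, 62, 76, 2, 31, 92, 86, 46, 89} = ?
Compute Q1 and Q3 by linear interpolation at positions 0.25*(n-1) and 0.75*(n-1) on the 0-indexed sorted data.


Sorted: 2, 5, 31, 46, 59, 62, 76, 86, 89, 92
Q1 (25th %ile) = 34.7500
Q3 (75th %ile) = 83.5000
IQR = 83.5000 - 34.7500 = 48.7500

IQR = 48.7500


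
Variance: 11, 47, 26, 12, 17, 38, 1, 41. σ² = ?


Mean = 24.1250
Squared deviations: 172.2656, 523.2656, 3.5156, 147.0156, 50.7656, 192.5156, 534.7656, 284.7656
Sum = 1908.8750
Variance = 1908.8750/8 = 238.6094

Variance = 238.6094


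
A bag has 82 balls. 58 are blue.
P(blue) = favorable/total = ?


P = 58/82 = 0.7073

P = 0.7073


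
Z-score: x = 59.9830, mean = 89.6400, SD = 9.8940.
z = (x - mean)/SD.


z = (59.9830 - 89.6400)/9.8940
= -29.6570/9.8940
= -2.9975

z = -2.9975


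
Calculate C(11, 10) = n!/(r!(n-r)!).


C(11,10) = 11!/(10! × 1!)
= 39916800/(3628800 × 1)
= 11

C(11,10) = 11


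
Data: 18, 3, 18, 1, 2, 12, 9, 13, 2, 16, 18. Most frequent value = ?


Frequencies: 1:1, 2:2, 3:1, 9:1, 12:1, 13:1, 16:1, 18:3
Max frequency = 3
Mode = 18

Mode = 18


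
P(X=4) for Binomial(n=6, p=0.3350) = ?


C(6,4) = 15
p^4 = 0.012594
(1-p)^2 = 0.442225
P = 15 * 0.012594 * 0.442225 = 0.0835

P(X=4) = 0.0835


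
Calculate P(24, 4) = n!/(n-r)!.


P(24,4) = 24!/20!
= 620448401733239439360000/2432902008176640000
= 255024

P(24,4) = 255024


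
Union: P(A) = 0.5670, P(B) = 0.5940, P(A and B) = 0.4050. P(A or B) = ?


P(A∪B) = 0.5670 + 0.5940 - 0.4050
= 1.1610 - 0.4050
= 0.7560

P(A∪B) = 0.7560


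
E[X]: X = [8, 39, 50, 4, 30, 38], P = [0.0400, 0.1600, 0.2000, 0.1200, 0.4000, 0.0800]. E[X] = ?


E[X] = 8*0.0400 + 39*0.1600 + 50*0.2000 + 4*0.1200 + 30*0.4000 + 38*0.0800
= 0.3200 + 6.2400 + 10.0000 + 0.4800 + 12.0000 + 3.0400
= 32.0800

E[X] = 32.0800


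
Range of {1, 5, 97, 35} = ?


Max = 97, Min = 1
Range = 97 - 1 = 96

Range = 96


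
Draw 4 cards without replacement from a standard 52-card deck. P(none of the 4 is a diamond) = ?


P(no diamonds) = (39/52) × (38/51) × (37/50) × (36/49)
= 0.3038

P = 0.3038


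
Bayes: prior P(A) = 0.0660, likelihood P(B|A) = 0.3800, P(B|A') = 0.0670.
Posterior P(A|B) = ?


P(B) = P(B|A)*P(A) + P(B|A')*P(A')
= 0.3800*0.0660 + 0.0670*0.9340
= 0.025080 + 0.062578 = 0.087658
P(A|B) = 0.025080/0.087658 = 0.2861

P(A|B) = 0.2861


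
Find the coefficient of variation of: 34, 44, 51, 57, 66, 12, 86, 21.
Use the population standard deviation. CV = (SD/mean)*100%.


Mean = 46.3750
SD = 22.5662
CV = (22.5662/46.3750)*100 = 48.6603%

CV = 48.6603%


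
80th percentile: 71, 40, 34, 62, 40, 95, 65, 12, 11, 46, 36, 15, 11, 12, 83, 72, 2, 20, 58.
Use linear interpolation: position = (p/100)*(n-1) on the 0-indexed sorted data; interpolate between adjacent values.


Sorted: 2, 11, 11, 12, 12, 15, 20, 34, 36, 40, 40, 46, 58, 62, 65, 71, 72, 83, 95
n = 19
Index = 80/100 * 18 = 14.4000
Lower = data[14] = 65, Upper = data[15] = 71
P80 = 65 + 0.4000*(6) = 67.4000

P80 = 67.4000


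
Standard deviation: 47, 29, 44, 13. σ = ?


Mean = 33.2500
Variance = 183.1875
SD = sqrt(183.1875) = 13.5347

SD = 13.5347


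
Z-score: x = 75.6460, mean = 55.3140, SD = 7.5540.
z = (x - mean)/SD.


z = (75.6460 - 55.3140)/7.5540
= 20.3320/7.5540
= 2.6916

z = 2.6916


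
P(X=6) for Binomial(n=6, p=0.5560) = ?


C(6,6) = 1
p^6 = 0.029543
(1-p)^0 = 1.000000
P = 1 * 0.029543 * 1.000000 = 0.0295

P(X=6) = 0.0295


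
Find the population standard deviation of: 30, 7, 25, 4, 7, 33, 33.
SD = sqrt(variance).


Mean = 19.8571
Variance = 150.9796
SD = sqrt(150.9796) = 12.2874

SD = 12.2874


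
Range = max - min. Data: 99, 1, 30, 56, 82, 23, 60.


Max = 99, Min = 1
Range = 99 - 1 = 98

Range = 98


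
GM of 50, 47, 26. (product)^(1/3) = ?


Product = 50 × 47 × 26 = 61100
GM = 61100^(1/3) = 39.3865

GM = 39.3865


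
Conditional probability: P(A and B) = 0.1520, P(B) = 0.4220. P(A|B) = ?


P(A|B) = 0.1520/0.4220 = 0.3602

P(A|B) = 0.3602


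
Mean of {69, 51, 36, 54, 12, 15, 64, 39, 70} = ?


Sum = 69 + 51 + 36 + 54 + 12 + 15 + 64 + 39 + 70 = 410
n = 9
Mean = 410/9 = 45.5556

Mean = 45.5556


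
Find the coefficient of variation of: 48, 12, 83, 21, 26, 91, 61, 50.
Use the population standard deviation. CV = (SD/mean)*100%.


Mean = 49.0000
SD = 26.8049
CV = (26.8049/49.0000)*100 = 54.7038%

CV = 54.7038%


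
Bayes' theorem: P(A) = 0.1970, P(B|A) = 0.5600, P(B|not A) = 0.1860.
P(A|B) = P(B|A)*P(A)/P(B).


P(B) = P(B|A)*P(A) + P(B|A')*P(A')
= 0.5600*0.1970 + 0.1860*0.8030
= 0.110320 + 0.149358 = 0.259678
P(A|B) = 0.110320/0.259678 = 0.4248

P(A|B) = 0.4248


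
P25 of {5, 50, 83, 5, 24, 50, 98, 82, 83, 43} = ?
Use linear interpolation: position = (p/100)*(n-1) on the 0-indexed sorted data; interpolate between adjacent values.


Sorted: 5, 5, 24, 43, 50, 50, 82, 83, 83, 98
n = 10
Index = 25/100 * 9 = 2.2500
Lower = data[2] = 24, Upper = data[3] = 43
P25 = 24 + 0.2500*(19) = 28.7500

P25 = 28.7500


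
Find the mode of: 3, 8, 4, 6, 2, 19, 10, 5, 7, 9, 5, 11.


Frequencies: 2:1, 3:1, 4:1, 5:2, 6:1, 7:1, 8:1, 9:1, 10:1, 11:1, 19:1
Max frequency = 2
Mode = 5

Mode = 5


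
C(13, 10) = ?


C(13,10) = 13!/(10! × 3!)
= 6227020800/(3628800 × 6)
= 286

C(13,10) = 286


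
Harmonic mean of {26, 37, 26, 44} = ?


Sum of reciprocals = 1/26 + 1/37 + 1/26 + 1/44 = 0.126677
HM = 4/0.126677 = 31.5763

HM = 31.5763


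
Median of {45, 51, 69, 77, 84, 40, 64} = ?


Sorted: 40, 45, 51, 64, 69, 77, 84
n = 7 (odd)
Middle value = 64

Median = 64


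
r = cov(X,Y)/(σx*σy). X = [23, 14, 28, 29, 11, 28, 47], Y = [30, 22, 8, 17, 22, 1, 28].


Mean X = 25.7143, Mean Y = 18.2857
SD X = 10.924602, SD Y = 9.749935
Cov = 1.367347
r = 1.367347/(10.924602*9.749935) = 0.0128

r = 0.0128


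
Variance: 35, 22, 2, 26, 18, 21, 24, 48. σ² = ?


Mean = 24.5000
Squared deviations: 110.2500, 6.2500, 506.2500, 2.2500, 42.2500, 12.2500, 0.2500, 552.2500
Sum = 1232.0000
Variance = 1232.0000/8 = 154.0000

Variance = 154.0000


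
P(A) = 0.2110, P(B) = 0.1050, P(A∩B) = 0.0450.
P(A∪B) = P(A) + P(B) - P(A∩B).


P(A∪B) = 0.2110 + 0.1050 - 0.0450
= 0.3160 - 0.0450
= 0.2710

P(A∪B) = 0.2710


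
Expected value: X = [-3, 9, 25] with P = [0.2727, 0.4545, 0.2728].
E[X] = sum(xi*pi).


E[X] = -3*0.2727 + 9*0.4545 + 25*0.2728
= -0.8181 + 4.0905 + 6.8200
= 10.0924

E[X] = 10.0924


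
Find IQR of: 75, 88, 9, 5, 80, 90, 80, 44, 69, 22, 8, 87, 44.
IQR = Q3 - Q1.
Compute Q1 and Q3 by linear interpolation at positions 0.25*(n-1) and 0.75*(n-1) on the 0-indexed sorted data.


Sorted: 5, 8, 9, 22, 44, 44, 69, 75, 80, 80, 87, 88, 90
Q1 (25th %ile) = 22.0000
Q3 (75th %ile) = 80.0000
IQR = 80.0000 - 22.0000 = 58.0000

IQR = 58.0000


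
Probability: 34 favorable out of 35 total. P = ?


P = 34/35 = 0.9714

P = 0.9714


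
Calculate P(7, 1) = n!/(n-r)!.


P(7,1) = 7!/6!
= 5040/720
= 7

P(7,1) = 7


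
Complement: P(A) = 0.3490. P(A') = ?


P(not A) = 1 - 0.3490 = 0.6510

P(not A) = 0.6510


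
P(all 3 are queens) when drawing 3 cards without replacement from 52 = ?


P(all queens) = (4/52) × (3/51) × (2/50)
= 0.0002

P = 0.0002


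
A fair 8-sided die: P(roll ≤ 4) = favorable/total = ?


Favorable outcomes (roll ≤ 4): 4
Total outcomes = 8
P = 4/8 = 0.5000

P = 0.5000


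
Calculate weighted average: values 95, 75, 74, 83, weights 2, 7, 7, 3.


Numerator = 95*2 + 75*7 + 74*7 + 83*3 = 1482
Denominator = 2 + 7 + 7 + 3 = 19
WM = 1482/19 = 78.0000

WM = 78.0000


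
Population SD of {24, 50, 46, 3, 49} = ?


Mean = 34.4000
Variance = 337.0400
SD = sqrt(337.0400) = 18.3586

SD = 18.3586


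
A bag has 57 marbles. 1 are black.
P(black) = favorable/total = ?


P = 1/57 = 0.0175

P = 0.0175


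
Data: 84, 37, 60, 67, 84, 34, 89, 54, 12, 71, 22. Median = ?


Sorted: 12, 22, 34, 37, 54, 60, 67, 71, 84, 84, 89
n = 11 (odd)
Middle value = 60

Median = 60


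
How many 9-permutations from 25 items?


P(25,9) = 25!/16!
= 15511210043330985984000000/20922789888000
= 741354768000

P(25,9) = 741354768000


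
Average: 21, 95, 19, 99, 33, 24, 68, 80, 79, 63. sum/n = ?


Sum = 21 + 95 + 19 + 99 + 33 + 24 + 68 + 80 + 79 + 63 = 581
n = 10
Mean = 581/10 = 58.1000

Mean = 58.1000


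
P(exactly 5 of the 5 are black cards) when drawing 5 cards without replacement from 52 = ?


Hypergeometric: P(X=5) = C(26,5)·C(26,0) / C(52,5)
= 65780 × 1 / 2598960
= 65780/2598960 = 0.0253

P = 0.0253


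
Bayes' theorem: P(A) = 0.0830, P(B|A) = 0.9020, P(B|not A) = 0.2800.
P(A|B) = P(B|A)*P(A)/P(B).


P(B) = P(B|A)*P(A) + P(B|A')*P(A')
= 0.9020*0.0830 + 0.2800*0.9170
= 0.074866 + 0.256760 = 0.331626
P(A|B) = 0.074866/0.331626 = 0.2258

P(A|B) = 0.2258


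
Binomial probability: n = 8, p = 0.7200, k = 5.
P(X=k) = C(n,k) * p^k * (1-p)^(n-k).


C(8,5) = 56
p^5 = 0.193492
(1-p)^3 = 0.021952
P = 56 * 0.193492 * 0.021952 = 0.2379

P(X=5) = 0.2379


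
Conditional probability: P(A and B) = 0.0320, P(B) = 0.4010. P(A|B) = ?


P(A|B) = 0.0320/0.4010 = 0.0798

P(A|B) = 0.0798


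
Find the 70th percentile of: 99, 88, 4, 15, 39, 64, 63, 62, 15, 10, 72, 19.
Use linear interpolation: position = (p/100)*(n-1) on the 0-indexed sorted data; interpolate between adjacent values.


Sorted: 4, 10, 15, 15, 19, 39, 62, 63, 64, 72, 88, 99
n = 12
Index = 70/100 * 11 = 7.7000
Lower = data[7] = 63, Upper = data[8] = 64
P70 = 63 + 0.7000*(1) = 63.7000

P70 = 63.7000


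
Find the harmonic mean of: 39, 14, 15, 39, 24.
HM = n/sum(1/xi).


Sum of reciprocals = 1/39 + 1/14 + 1/15 + 1/39 + 1/24 = 0.231044
HM = 5/0.231044 = 21.6409

HM = 21.6409


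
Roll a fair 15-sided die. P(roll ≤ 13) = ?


Favorable outcomes (roll ≤ 13): 13
Total outcomes = 15
P = 13/15 = 0.8667

P = 0.8667


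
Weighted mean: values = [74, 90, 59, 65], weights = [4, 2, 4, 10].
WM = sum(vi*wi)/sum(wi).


Numerator = 74*4 + 90*2 + 59*4 + 65*10 = 1362
Denominator = 4 + 2 + 4 + 10 = 20
WM = 1362/20 = 68.1000

WM = 68.1000


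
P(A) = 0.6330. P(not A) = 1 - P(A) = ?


P(not A) = 1 - 0.6330 = 0.3670

P(not A) = 0.3670


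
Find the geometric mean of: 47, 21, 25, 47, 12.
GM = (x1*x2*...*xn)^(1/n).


Product = 47 × 21 × 25 × 47 × 12 = 13916700
GM = 13916700^(1/5) = 26.8353

GM = 26.8353


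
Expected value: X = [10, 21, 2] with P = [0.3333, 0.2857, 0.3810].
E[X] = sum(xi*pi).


E[X] = 10*0.3333 + 21*0.2857 + 2*0.3810
= 3.3330 + 5.9997 + 0.7620
= 10.0947

E[X] = 10.0947


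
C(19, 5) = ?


C(19,5) = 19!/(5! × 14!)
= 121645100408832000/(120 × 87178291200)
= 11628

C(19,5) = 11628


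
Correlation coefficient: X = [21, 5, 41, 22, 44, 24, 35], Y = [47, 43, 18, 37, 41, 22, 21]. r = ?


Mean X = 27.4286, Mean Y = 32.7143
SD X = 12.545428, SD Y = 11.119022
Cov = -65.734694
r = -65.734694/(12.545428*11.119022) = -0.4712

r = -0.4712


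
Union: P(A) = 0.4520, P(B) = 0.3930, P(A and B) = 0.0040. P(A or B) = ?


P(A∪B) = 0.4520 + 0.3930 - 0.0040
= 0.8450 - 0.0040
= 0.8410

P(A∪B) = 0.8410


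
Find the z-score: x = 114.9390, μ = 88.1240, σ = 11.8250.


z = (114.9390 - 88.1240)/11.8250
= 26.8150/11.8250
= 2.2677

z = 2.2677


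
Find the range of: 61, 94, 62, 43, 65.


Max = 94, Min = 43
Range = 94 - 43 = 51

Range = 51


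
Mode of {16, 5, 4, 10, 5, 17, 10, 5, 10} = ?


Frequencies: 4:1, 5:3, 10:3, 16:1, 17:1
Max frequency = 3
Mode = 5, 10

Mode = 5, 10


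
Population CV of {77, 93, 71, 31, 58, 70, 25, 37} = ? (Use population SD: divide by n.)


Mean = 57.7500
SD = 22.7967
CV = (22.7967/57.7500)*100 = 39.4747%

CV = 39.4747%


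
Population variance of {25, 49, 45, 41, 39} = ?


Mean = 39.8000
Squared deviations: 219.0400, 84.6400, 27.0400, 1.4400, 0.6400
Sum = 332.8000
Variance = 332.8000/5 = 66.5600

Variance = 66.5600


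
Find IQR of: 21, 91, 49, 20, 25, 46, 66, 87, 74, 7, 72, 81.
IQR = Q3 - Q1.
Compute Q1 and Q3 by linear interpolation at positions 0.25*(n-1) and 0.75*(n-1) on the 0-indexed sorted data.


Sorted: 7, 20, 21, 25, 46, 49, 66, 72, 74, 81, 87, 91
Q1 (25th %ile) = 24.0000
Q3 (75th %ile) = 75.7500
IQR = 75.7500 - 24.0000 = 51.7500

IQR = 51.7500


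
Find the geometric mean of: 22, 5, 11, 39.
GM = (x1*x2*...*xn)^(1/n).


Product = 22 × 5 × 11 × 39 = 47190
GM = 47190^(1/4) = 14.7388

GM = 14.7388


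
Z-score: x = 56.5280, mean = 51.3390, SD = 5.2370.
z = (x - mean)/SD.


z = (56.5280 - 51.3390)/5.2370
= 5.1890/5.2370
= 0.9908

z = 0.9908


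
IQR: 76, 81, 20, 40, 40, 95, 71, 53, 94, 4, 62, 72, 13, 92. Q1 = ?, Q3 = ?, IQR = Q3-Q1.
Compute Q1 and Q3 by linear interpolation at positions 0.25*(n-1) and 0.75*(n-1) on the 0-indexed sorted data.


Sorted: 4, 13, 20, 40, 40, 53, 62, 71, 72, 76, 81, 92, 94, 95
Q1 (25th %ile) = 40.0000
Q3 (75th %ile) = 79.7500
IQR = 79.7500 - 40.0000 = 39.7500

IQR = 39.7500


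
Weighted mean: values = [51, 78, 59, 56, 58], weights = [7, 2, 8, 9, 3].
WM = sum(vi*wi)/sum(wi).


Numerator = 51*7 + 78*2 + 59*8 + 56*9 + 58*3 = 1663
Denominator = 7 + 2 + 8 + 9 + 3 = 29
WM = 1663/29 = 57.3448

WM = 57.3448


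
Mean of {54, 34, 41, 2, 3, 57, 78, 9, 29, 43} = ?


Sum = 54 + 34 + 41 + 2 + 3 + 57 + 78 + 9 + 29 + 43 = 350
n = 10
Mean = 350/10 = 35.0000

Mean = 35.0000


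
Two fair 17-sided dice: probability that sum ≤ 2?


Total outcomes = 17×17 = 289
Favorable (sum ≤ 2): 1
P = 1/289 = 0.0035

P = 0.0035


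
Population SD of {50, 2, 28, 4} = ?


Mean = 21.0000
Variance = 385.0000
SD = sqrt(385.0000) = 19.6214

SD = 19.6214


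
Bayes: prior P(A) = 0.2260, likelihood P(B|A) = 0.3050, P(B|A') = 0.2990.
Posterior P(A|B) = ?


P(B) = P(B|A)*P(A) + P(B|A')*P(A')
= 0.3050*0.2260 + 0.2990*0.7740
= 0.068930 + 0.231426 = 0.300356
P(A|B) = 0.068930/0.300356 = 0.2295

P(A|B) = 0.2295


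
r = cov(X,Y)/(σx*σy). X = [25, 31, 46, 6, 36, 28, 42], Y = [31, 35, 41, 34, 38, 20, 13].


Mean X = 30.5714, Mean Y = 30.2857
SD X = 12.187314, SD Y = 9.376479
Cov = -8.163265
r = -8.163265/(12.187314*9.376479) = -0.0714

r = -0.0714


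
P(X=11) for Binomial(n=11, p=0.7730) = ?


C(11,11) = 1
p^11 = 0.058881
(1-p)^0 = 1.000000
P = 1 * 0.058881 * 1.000000 = 0.0589

P(X=11) = 0.0589


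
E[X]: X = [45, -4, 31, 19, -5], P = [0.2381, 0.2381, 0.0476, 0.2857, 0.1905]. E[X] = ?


E[X] = 45*0.2381 - 4*0.2381 + 31*0.0476 + 19*0.2857 - 5*0.1905
= 10.7145 - 0.9524 + 1.4756 + 5.4283 - 0.9525
= 15.7135

E[X] = 15.7135


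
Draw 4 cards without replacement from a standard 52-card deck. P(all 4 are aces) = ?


P(all aces) = (4/52) × (3/51) × (2/50) × (1/49)
= 3.6938e-06

P = 3.6938e-06


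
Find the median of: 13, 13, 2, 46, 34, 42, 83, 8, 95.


Sorted: 2, 8, 13, 13, 34, 42, 46, 83, 95
n = 9 (odd)
Middle value = 34

Median = 34


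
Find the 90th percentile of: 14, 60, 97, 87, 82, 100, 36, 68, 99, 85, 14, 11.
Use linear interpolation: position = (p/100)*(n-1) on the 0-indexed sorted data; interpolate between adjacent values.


Sorted: 11, 14, 14, 36, 60, 68, 82, 85, 87, 97, 99, 100
n = 12
Index = 90/100 * 11 = 9.9000
Lower = data[9] = 97, Upper = data[10] = 99
P90 = 97 + 0.9000*(2) = 98.8000

P90 = 98.8000


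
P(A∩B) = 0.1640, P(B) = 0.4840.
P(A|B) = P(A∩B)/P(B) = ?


P(A|B) = 0.1640/0.4840 = 0.3388

P(A|B) = 0.3388


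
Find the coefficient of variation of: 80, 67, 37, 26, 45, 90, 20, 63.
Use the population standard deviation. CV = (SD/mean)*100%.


Mean = 53.5000
SD = 23.7960
CV = (23.7960/53.5000)*100 = 44.4785%

CV = 44.4785%


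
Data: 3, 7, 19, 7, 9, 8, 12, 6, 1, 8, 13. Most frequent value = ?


Frequencies: 1:1, 3:1, 6:1, 7:2, 8:2, 9:1, 12:1, 13:1, 19:1
Max frequency = 2
Mode = 7, 8

Mode = 7, 8


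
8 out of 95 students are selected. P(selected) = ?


P = 8/95 = 0.0842

P = 0.0842


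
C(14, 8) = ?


C(14,8) = 14!/(8! × 6!)
= 87178291200/(40320 × 720)
= 3003

C(14,8) = 3003


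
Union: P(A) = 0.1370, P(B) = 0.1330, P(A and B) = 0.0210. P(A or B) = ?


P(A∪B) = 0.1370 + 0.1330 - 0.0210
= 0.2700 - 0.0210
= 0.2490

P(A∪B) = 0.2490


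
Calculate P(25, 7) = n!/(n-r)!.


P(25,7) = 25!/18!
= 15511210043330985984000000/6402373705728000
= 2422728000

P(25,7) = 2422728000


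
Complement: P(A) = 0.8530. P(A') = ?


P(not A) = 1 - 0.8530 = 0.1470

P(not A) = 0.1470


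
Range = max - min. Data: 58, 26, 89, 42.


Max = 89, Min = 26
Range = 89 - 26 = 63

Range = 63


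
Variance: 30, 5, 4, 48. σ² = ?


Mean = 21.7500
Squared deviations: 68.0625, 280.5625, 315.0625, 689.0625
Sum = 1352.7500
Variance = 1352.7500/4 = 338.1875

Variance = 338.1875


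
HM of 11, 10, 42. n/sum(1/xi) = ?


Sum of reciprocals = 1/11 + 1/10 + 1/42 = 0.214719
HM = 3/0.214719 = 13.9718

HM = 13.9718


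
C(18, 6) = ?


C(18,6) = 18!/(6! × 12!)
= 6402373705728000/(720 × 479001600)
= 18564

C(18,6) = 18564


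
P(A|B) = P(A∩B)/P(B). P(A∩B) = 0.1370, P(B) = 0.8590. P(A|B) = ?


P(A|B) = 0.1370/0.8590 = 0.1595

P(A|B) = 0.1595


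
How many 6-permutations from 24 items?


P(24,6) = 24!/18!
= 620448401733239439360000/6402373705728000
= 96909120

P(24,6) = 96909120


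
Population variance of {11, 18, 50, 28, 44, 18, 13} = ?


Mean = 26.0000
Squared deviations: 225.0000, 64.0000, 576.0000, 4.0000, 324.0000, 64.0000, 169.0000
Sum = 1426.0000
Variance = 1426.0000/7 = 203.7143

Variance = 203.7143


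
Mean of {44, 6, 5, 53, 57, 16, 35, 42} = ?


Sum = 44 + 6 + 5 + 53 + 57 + 16 + 35 + 42 = 258
n = 8
Mean = 258/8 = 32.2500

Mean = 32.2500


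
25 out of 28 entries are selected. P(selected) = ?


P = 25/28 = 0.8929

P = 0.8929


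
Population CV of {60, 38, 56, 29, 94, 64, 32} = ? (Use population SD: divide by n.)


Mean = 53.2857
SD = 21.0490
CV = (21.0490/53.2857)*100 = 39.5022%

CV = 39.5022%


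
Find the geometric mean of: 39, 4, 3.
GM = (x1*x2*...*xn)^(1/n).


Product = 39 × 4 × 3 = 468
GM = 468^(1/3) = 7.7639

GM = 7.7639


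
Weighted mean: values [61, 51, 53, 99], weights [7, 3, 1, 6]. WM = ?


Numerator = 61*7 + 51*3 + 53*1 + 99*6 = 1227
Denominator = 7 + 3 + 1 + 6 = 17
WM = 1227/17 = 72.1765

WM = 72.1765


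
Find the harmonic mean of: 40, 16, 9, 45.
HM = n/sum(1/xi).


Sum of reciprocals = 1/40 + 1/16 + 1/9 + 1/45 = 0.220833
HM = 4/0.220833 = 18.1132

HM = 18.1132


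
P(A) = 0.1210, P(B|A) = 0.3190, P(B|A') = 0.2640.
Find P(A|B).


P(B) = P(B|A)*P(A) + P(B|A')*P(A')
= 0.3190*0.1210 + 0.2640*0.8790
= 0.038599 + 0.232056 = 0.270655
P(A|B) = 0.038599/0.270655 = 0.1426

P(A|B) = 0.1426


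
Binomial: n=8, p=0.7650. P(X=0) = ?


C(8,0) = 1
p^0 = 1.000000
(1-p)^8 = 9.301284e-06
P = 1 * 1.000000 * 9.301284e-06 = 9.3013e-06

P(X=0) = 9.3013e-06


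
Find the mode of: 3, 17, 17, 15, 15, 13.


Frequencies: 3:1, 13:1, 15:2, 17:2
Max frequency = 2
Mode = 15, 17

Mode = 15, 17


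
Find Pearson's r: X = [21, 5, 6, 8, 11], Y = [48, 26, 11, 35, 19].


Mean X = 10.2000, Mean Y = 27.8000
SD X = 5.775812, SD Y = 12.828094
Cov = 55.040000
r = 55.040000/(5.775812*12.828094) = 0.7429

r = 0.7429


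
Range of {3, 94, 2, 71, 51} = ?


Max = 94, Min = 2
Range = 94 - 2 = 92

Range = 92


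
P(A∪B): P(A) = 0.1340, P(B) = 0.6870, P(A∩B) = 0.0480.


P(A∪B) = 0.1340 + 0.6870 - 0.0480
= 0.8210 - 0.0480
= 0.7730

P(A∪B) = 0.7730


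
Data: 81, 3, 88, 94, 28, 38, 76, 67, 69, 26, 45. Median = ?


Sorted: 3, 26, 28, 38, 45, 67, 69, 76, 81, 88, 94
n = 11 (odd)
Middle value = 67

Median = 67


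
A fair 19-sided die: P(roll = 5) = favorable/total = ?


Favorable outcomes (roll = 5): 1
Total outcomes = 19
P = 1/19 = 0.0526

P = 0.0526


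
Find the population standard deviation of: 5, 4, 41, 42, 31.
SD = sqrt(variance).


Mean = 24.6000
Variance = 284.2400
SD = sqrt(284.2400) = 16.8594

SD = 16.8594


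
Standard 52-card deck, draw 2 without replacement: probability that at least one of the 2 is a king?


P(at least one) = 1 - P(none)
P(none) = (48/52) × (47/51) = 0.850679
P(at least one) = 1 - 0.850679 = 0.1493

P = 0.1493


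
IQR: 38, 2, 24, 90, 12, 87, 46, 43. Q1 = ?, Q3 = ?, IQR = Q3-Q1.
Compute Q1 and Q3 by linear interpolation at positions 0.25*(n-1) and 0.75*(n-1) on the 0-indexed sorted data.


Sorted: 2, 12, 24, 38, 43, 46, 87, 90
Q1 (25th %ile) = 21.0000
Q3 (75th %ile) = 56.2500
IQR = 56.2500 - 21.0000 = 35.2500

IQR = 35.2500


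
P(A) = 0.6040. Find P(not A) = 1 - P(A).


P(not A) = 1 - 0.6040 = 0.3960

P(not A) = 0.3960


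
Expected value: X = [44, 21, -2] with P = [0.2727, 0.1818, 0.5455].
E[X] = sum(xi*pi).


E[X] = 44*0.2727 + 21*0.1818 - 2*0.5455
= 11.9988 + 3.8178 - 1.0910
= 14.7256

E[X] = 14.7256


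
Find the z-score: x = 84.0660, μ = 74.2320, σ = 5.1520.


z = (84.0660 - 74.2320)/5.1520
= 9.8340/5.1520
= 1.9088

z = 1.9088


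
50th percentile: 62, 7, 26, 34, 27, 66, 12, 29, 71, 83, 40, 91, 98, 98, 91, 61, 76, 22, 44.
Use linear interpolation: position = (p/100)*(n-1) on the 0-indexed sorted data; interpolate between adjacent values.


Sorted: 7, 12, 22, 26, 27, 29, 34, 40, 44, 61, 62, 66, 71, 76, 83, 91, 91, 98, 98
n = 19
Index = 50/100 * 18 = 9.0000
Lower = data[9] = 61, Upper = data[10] = 62
P50 = 61 + 0*(1) = 61.0000

P50 = 61.0000


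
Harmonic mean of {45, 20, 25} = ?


Sum of reciprocals = 1/45 + 1/20 + 1/25 = 0.112222
HM = 3/0.112222 = 26.7327

HM = 26.7327


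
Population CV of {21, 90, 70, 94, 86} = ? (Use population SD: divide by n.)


Mean = 72.2000
SD = 26.8656
CV = (26.8656/72.2000)*100 = 37.2100%

CV = 37.2100%


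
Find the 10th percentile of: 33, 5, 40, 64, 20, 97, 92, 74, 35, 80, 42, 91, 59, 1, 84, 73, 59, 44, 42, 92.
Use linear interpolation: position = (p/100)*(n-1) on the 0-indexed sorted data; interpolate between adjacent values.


Sorted: 1, 5, 20, 33, 35, 40, 42, 42, 44, 59, 59, 64, 73, 74, 80, 84, 91, 92, 92, 97
n = 20
Index = 10/100 * 19 = 1.9000
Lower = data[1] = 5, Upper = data[2] = 20
P10 = 5 + 0.9000*(15) = 18.5000

P10 = 18.5000


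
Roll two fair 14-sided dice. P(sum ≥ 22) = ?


Total outcomes = 14×14 = 196
Favorable (sum ≥ 22): 28
P = 28/196 = 0.1429

P = 0.1429


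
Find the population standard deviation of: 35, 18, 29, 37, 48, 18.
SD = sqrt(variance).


Mean = 30.8333
Variance = 113.8056
SD = sqrt(113.8056) = 10.6680

SD = 10.6680


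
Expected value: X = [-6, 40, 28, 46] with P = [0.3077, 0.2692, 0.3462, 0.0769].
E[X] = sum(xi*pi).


E[X] = -6*0.3077 + 40*0.2692 + 28*0.3462 + 46*0.0769
= -1.8462 + 10.7680 + 9.6936 + 3.5374
= 22.1528

E[X] = 22.1528


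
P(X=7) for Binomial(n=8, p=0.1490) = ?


C(8,7) = 8
p^7 = 1.630436e-06
(1-p)^1 = 0.851000
P = 8 * 1.630436e-06 * 0.851000 = 1.1100e-05

P(X=7) = 1.1100e-05


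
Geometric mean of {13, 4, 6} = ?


Product = 13 × 4 × 6 = 312
GM = 312^(1/3) = 6.7824

GM = 6.7824


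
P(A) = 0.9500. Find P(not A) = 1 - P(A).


P(not A) = 1 - 0.9500 = 0.0500

P(not A) = 0.0500


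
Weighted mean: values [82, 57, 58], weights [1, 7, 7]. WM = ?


Numerator = 82*1 + 57*7 + 58*7 = 887
Denominator = 1 + 7 + 7 = 15
WM = 887/15 = 59.1333

WM = 59.1333


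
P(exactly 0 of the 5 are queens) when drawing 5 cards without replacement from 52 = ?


Hypergeometric: P(X=0) = C(4,0)·C(48,5) / C(52,5)
= 1 × 1712304 / 2598960
= 1712304/2598960 = 0.6588

P = 0.6588


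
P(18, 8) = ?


P(18,8) = 18!/10!
= 6402373705728000/3628800
= 1764322560

P(18,8) = 1764322560


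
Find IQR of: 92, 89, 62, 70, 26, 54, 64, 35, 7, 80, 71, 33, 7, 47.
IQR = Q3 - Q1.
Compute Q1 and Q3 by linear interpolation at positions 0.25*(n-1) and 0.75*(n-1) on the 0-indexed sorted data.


Sorted: 7, 7, 26, 33, 35, 47, 54, 62, 64, 70, 71, 80, 89, 92
Q1 (25th %ile) = 33.5000
Q3 (75th %ile) = 70.7500
IQR = 70.7500 - 33.5000 = 37.2500

IQR = 37.2500


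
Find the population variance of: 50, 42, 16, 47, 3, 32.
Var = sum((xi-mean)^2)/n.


Mean = 31.6667
Squared deviations: 336.1111, 106.7778, 245.4444, 235.1111, 821.7778, 0.1111
Sum = 1745.3333
Variance = 1745.3333/6 = 290.8889

Variance = 290.8889


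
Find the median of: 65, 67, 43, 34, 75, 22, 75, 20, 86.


Sorted: 20, 22, 34, 43, 65, 67, 75, 75, 86
n = 9 (odd)
Middle value = 65

Median = 65


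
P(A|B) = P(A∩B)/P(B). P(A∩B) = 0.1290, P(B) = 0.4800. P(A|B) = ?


P(A|B) = 0.1290/0.4800 = 0.2688

P(A|B) = 0.2688


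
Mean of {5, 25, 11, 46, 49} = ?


Sum = 5 + 25 + 11 + 46 + 49 = 136
n = 5
Mean = 136/5 = 27.2000

Mean = 27.2000


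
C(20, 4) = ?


C(20,4) = 20!/(4! × 16!)
= 2432902008176640000/(24 × 20922789888000)
= 4845

C(20,4) = 4845


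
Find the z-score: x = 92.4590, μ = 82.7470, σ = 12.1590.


z = (92.4590 - 82.7470)/12.1590
= 9.7120/12.1590
= 0.7987

z = 0.7987


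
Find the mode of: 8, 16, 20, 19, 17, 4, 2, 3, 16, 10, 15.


Frequencies: 2:1, 3:1, 4:1, 8:1, 10:1, 15:1, 16:2, 17:1, 19:1, 20:1
Max frequency = 2
Mode = 16

Mode = 16


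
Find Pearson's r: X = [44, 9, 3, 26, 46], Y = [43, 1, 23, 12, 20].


Mean X = 25.6000, Mean Y = 19.8000
SD X = 17.556765, SD Y = 13.876599
Cov = 133.520000
r = 133.520000/(17.556765*13.876599) = 0.5480

r = 0.5480


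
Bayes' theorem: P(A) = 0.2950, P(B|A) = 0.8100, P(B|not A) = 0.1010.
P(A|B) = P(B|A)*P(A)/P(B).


P(B) = P(B|A)*P(A) + P(B|A')*P(A')
= 0.8100*0.2950 + 0.1010*0.7050
= 0.238950 + 0.071205 = 0.310155
P(A|B) = 0.238950/0.310155 = 0.7704

P(A|B) = 0.7704


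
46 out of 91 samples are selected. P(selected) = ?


P = 46/91 = 0.5055

P = 0.5055


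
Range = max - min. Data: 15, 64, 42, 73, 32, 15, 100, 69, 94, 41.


Max = 100, Min = 15
Range = 100 - 15 = 85

Range = 85


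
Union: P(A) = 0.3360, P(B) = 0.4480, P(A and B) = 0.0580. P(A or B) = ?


P(A∪B) = 0.3360 + 0.4480 - 0.0580
= 0.7840 - 0.0580
= 0.7260

P(A∪B) = 0.7260


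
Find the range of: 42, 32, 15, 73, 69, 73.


Max = 73, Min = 15
Range = 73 - 15 = 58

Range = 58


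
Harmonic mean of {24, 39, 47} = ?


Sum of reciprocals = 1/24 + 1/39 + 1/47 = 0.088584
HM = 3/0.088584 = 33.8661

HM = 33.8661


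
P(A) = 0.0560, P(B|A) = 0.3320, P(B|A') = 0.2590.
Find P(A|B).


P(B) = P(B|A)*P(A) + P(B|A')*P(A')
= 0.3320*0.0560 + 0.2590*0.9440
= 0.018592 + 0.244496 = 0.263088
P(A|B) = 0.018592/0.263088 = 0.0707

P(A|B) = 0.0707


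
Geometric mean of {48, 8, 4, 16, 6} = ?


Product = 48 × 8 × 4 × 16 × 6 = 147456
GM = 147456^(1/5) = 10.8077

GM = 10.8077


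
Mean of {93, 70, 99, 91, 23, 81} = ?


Sum = 93 + 70 + 99 + 91 + 23 + 81 = 457
n = 6
Mean = 457/6 = 76.1667

Mean = 76.1667


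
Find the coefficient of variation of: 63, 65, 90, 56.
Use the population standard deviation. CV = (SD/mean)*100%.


Mean = 68.5000
SD = 12.8550
CV = (12.8550/68.5000)*100 = 18.7664%

CV = 18.7664%


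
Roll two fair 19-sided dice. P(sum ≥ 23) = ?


Total outcomes = 19×19 = 361
Favorable (sum ≥ 23): 136
P = 136/361 = 0.3767

P = 0.3767


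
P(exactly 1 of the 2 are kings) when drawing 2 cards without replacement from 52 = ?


Hypergeometric: P(X=1) = C(4,1)·C(48,1) / C(52,2)
= 4 × 48 / 1326
= 192/1326 = 0.1448

P = 0.1448


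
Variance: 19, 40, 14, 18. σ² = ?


Mean = 22.7500
Squared deviations: 14.0625, 297.5625, 76.5625, 22.5625
Sum = 410.7500
Variance = 410.7500/4 = 102.6875

Variance = 102.6875


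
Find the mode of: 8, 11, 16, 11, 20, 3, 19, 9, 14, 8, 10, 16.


Frequencies: 3:1, 8:2, 9:1, 10:1, 11:2, 14:1, 16:2, 19:1, 20:1
Max frequency = 2
Mode = 8, 11, 16

Mode = 8, 11, 16


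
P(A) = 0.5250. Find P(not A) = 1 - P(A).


P(not A) = 1 - 0.5250 = 0.4750

P(not A) = 0.4750


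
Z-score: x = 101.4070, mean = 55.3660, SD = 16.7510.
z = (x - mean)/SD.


z = (101.4070 - 55.3660)/16.7510
= 46.0410/16.7510
= 2.7486

z = 2.7486


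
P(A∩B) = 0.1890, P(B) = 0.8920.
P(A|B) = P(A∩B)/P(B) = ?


P(A|B) = 0.1890/0.8920 = 0.2119

P(A|B) = 0.2119


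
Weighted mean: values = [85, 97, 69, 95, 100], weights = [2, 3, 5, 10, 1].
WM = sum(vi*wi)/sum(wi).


Numerator = 85*2 + 97*3 + 69*5 + 95*10 + 100*1 = 1856
Denominator = 2 + 3 + 5 + 10 + 1 = 21
WM = 1856/21 = 88.3810

WM = 88.3810


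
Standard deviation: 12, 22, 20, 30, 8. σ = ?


Mean = 18.4000
Variance = 59.8400
SD = sqrt(59.8400) = 7.7356

SD = 7.7356


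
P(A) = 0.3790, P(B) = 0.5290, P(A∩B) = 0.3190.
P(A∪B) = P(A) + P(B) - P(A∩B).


P(A∪B) = 0.3790 + 0.5290 - 0.3190
= 0.9080 - 0.3190
= 0.5890

P(A∪B) = 0.5890


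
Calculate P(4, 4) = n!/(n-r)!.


P(4,4) = 4!/0!
= 24/1
= 24

P(4,4) = 24


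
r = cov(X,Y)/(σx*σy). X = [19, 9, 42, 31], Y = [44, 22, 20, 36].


Mean X = 25.2500, Mean Y = 30.5000
SD X = 12.417226, SD Y = 9.937303
Cov = -22.625000
r = -22.625000/(12.417226*9.937303) = -0.1834

r = -0.1834


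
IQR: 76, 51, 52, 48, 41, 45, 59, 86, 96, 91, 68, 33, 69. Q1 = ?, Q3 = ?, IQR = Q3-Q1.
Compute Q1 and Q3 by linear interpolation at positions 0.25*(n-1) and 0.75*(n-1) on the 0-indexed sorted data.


Sorted: 33, 41, 45, 48, 51, 52, 59, 68, 69, 76, 86, 91, 96
Q1 (25th %ile) = 48.0000
Q3 (75th %ile) = 76.0000
IQR = 76.0000 - 48.0000 = 28.0000

IQR = 28.0000


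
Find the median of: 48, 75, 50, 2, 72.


Sorted: 2, 48, 50, 72, 75
n = 5 (odd)
Middle value = 50

Median = 50


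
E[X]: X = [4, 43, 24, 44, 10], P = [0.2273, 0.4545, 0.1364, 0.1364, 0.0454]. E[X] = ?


E[X] = 4*0.2273 + 43*0.4545 + 24*0.1364 + 44*0.1364 + 10*0.0454
= 0.9092 + 19.5435 + 3.2736 + 6.0016 + 0.4540
= 30.1819

E[X] = 30.1819


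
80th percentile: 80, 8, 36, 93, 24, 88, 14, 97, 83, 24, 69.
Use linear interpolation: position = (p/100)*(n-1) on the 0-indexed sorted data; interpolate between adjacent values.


Sorted: 8, 14, 24, 24, 36, 69, 80, 83, 88, 93, 97
n = 11
Index = 80/100 * 10 = 8.0000
Lower = data[8] = 88, Upper = data[9] = 93
P80 = 88 + 0*(5) = 88.0000

P80 = 88.0000


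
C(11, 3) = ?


C(11,3) = 11!/(3! × 8!)
= 39916800/(6 × 40320)
= 165

C(11,3) = 165


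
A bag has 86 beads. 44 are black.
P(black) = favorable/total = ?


P = 44/86 = 0.5116

P = 0.5116


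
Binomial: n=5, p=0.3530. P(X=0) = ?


C(5,0) = 1
p^0 = 1.000000
(1-p)^5 = 0.113376
P = 1 * 1.000000 * 0.113376 = 0.1134

P(X=0) = 0.1134


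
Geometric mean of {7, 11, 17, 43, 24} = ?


Product = 7 × 11 × 17 × 43 × 24 = 1350888
GM = 1350888^(1/5) = 16.8315

GM = 16.8315


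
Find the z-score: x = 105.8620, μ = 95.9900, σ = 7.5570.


z = (105.8620 - 95.9900)/7.5570
= 9.8720/7.5570
= 1.3063

z = 1.3063


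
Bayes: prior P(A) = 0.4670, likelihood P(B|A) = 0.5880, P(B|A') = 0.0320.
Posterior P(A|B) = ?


P(B) = P(B|A)*P(A) + P(B|A')*P(A')
= 0.5880*0.4670 + 0.0320*0.5330
= 0.274596 + 0.017056 = 0.291652
P(A|B) = 0.274596/0.291652 = 0.9415

P(A|B) = 0.9415


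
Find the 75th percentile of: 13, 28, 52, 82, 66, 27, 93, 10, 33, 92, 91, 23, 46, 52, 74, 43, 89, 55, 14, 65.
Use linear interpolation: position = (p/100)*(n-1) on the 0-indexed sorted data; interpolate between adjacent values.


Sorted: 10, 13, 14, 23, 27, 28, 33, 43, 46, 52, 52, 55, 65, 66, 74, 82, 89, 91, 92, 93
n = 20
Index = 75/100 * 19 = 14.2500
Lower = data[14] = 74, Upper = data[15] = 82
P75 = 74 + 0.2500*(8) = 76.0000

P75 = 76.0000


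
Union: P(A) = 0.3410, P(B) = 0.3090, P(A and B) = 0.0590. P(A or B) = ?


P(A∪B) = 0.3410 + 0.3090 - 0.0590
= 0.6500 - 0.0590
= 0.5910

P(A∪B) = 0.5910


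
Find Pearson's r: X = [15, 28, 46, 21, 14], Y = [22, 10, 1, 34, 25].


Mean X = 24.8000, Mean Y = 18.4000
SD X = 11.720068, SD Y = 11.603448
Cov = -112.320000
r = -112.320000/(11.720068*11.603448) = -0.8259

r = -0.8259


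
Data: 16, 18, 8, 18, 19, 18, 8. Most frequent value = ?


Frequencies: 8:2, 16:1, 18:3, 19:1
Max frequency = 3
Mode = 18

Mode = 18


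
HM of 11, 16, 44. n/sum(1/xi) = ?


Sum of reciprocals = 1/11 + 1/16 + 1/44 = 0.176136
HM = 3/0.176136 = 17.0323

HM = 17.0323


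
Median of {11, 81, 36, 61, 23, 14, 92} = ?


Sorted: 11, 14, 23, 36, 61, 81, 92
n = 7 (odd)
Middle value = 36

Median = 36


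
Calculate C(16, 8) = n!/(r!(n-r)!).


C(16,8) = 16!/(8! × 8!)
= 20922789888000/(40320 × 40320)
= 12870

C(16,8) = 12870


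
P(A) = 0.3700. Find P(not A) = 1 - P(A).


P(not A) = 1 - 0.3700 = 0.6300

P(not A) = 0.6300


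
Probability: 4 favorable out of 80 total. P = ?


P = 4/80 = 0.0500

P = 0.0500


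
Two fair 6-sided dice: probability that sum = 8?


Total outcomes = 6×6 = 36
Favorable (sum = 8): 5
P = 5/36 = 0.1389

P = 0.1389


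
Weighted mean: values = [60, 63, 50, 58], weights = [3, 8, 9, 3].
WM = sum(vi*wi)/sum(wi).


Numerator = 60*3 + 63*8 + 50*9 + 58*3 = 1308
Denominator = 3 + 8 + 9 + 3 = 23
WM = 1308/23 = 56.8696

WM = 56.8696


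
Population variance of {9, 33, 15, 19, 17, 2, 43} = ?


Mean = 19.7143
Squared deviations: 114.7959, 176.5102, 22.2245, 0.5102, 7.3673, 313.7959, 542.2245
Sum = 1177.4286
Variance = 1177.4286/7 = 168.2041

Variance = 168.2041


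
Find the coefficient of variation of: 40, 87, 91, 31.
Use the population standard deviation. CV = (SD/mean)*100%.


Mean = 62.2500
SD = 26.9757
CV = (26.9757/62.2500)*100 = 43.3344%

CV = 43.3344%


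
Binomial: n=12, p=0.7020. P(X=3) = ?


C(12,3) = 220
p^3 = 0.345948
(1-p)^9 = 1.853303e-05
P = 220 * 0.345948 * 1.853303e-05 = 0.0014

P(X=3) = 0.0014


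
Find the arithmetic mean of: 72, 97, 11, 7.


Sum = 72 + 97 + 11 + 7 = 187
n = 4
Mean = 187/4 = 46.7500

Mean = 46.7500


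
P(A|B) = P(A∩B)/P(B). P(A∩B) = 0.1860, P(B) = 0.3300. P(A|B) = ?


P(A|B) = 0.1860/0.3300 = 0.5636

P(A|B) = 0.5636


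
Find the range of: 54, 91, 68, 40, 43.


Max = 91, Min = 40
Range = 91 - 40 = 51

Range = 51


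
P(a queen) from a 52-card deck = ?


4 queens in 52 cards
P = 4/52 = 0.0769

P = 0.0769


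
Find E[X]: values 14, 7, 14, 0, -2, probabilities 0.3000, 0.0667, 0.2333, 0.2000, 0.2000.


E[X] = 14*0.3000 + 7*0.0667 + 14*0.2333 + 0*0.2000 - 2*0.2000
= 4.2000 + 0.4669 + 3.2662 + 0 - 0.4000
= 7.5331

E[X] = 7.5331


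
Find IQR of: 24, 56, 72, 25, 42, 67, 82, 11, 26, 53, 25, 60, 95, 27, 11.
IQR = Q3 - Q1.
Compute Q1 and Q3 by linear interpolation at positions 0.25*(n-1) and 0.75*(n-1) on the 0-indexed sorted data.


Sorted: 11, 11, 24, 25, 25, 26, 27, 42, 53, 56, 60, 67, 72, 82, 95
Q1 (25th %ile) = 25.0000
Q3 (75th %ile) = 63.5000
IQR = 63.5000 - 25.0000 = 38.5000

IQR = 38.5000


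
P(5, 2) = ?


P(5,2) = 5!/3!
= 120/6
= 20

P(5,2) = 20


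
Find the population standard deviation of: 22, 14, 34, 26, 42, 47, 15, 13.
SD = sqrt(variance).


Mean = 26.6250
Variance = 150.9844
SD = sqrt(150.9844) = 12.2876

SD = 12.2876


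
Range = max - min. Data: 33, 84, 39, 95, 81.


Max = 95, Min = 33
Range = 95 - 33 = 62

Range = 62


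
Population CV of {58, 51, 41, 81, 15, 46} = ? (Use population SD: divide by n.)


Mean = 48.6667
SD = 19.7372
CV = (19.7372/48.6667)*100 = 40.5558%

CV = 40.5558%
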